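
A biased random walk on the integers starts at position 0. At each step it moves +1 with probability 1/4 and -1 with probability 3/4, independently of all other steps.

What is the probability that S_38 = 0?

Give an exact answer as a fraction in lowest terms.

To be at 0 after 38 steps: need exactly 19 steps of +1 and 19 of -1.
Number of such sequences: C(38,19) = 35345263800
Each has probability (1/4)^19 · (3/4)^19 = 1162261467/75557863725914323419136
P = 35345263800 · 1162261467/75557863725914323419136 = 5135054769461249325/9444732965739290427392

Answer: 5135054769461249325/9444732965739290427392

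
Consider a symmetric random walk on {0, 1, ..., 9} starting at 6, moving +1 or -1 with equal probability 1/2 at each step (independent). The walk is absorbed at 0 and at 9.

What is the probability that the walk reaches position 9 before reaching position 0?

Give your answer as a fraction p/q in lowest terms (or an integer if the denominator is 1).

Answer: 2/3

Derivation:
Symmetric walk (p = 1/2): the harmonic-function argument gives P(hit 9 before 0 | start at 6) = a/N.
P = 6/9 = 2/3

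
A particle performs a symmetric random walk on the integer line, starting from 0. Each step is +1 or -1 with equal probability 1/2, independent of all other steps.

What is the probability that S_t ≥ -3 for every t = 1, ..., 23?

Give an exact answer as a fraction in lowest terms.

Answer: 156009/262144

Derivation:
Let f(t,s) = #length-t paths at position s with S_1..S_t all ≥ -3.
f(t,s) = f(t-1,s-1) + f(t-1,s+1) for s ≥ -3; f(t,s) = 0 for s < -3.
t=0: f(0,0)=1
t=1: f(1,-1)=1 f(1,1)=1
t=2: f(2,-2)=1 f(2,0)=2 f(2,2)=1
t=3: f(3,-3)=1 f(3,-1)=3 f(3,1)=3 f(3,3)=1
t=4: f(4,-2)=4 f(4,0)=6 f(4,2)=4 f(4,4)=1
t=5: f(5,-3)=4 f(5,-1)=10 f(5,1)=10 f(5,3)=5 f(5,5)=1
t=6: f(6,-2)=14 f(6,0)=20 f(6,2)=15 f(6,4)=6 f(6,6)=1
t=7: f(7,-3)=14 f(7,-1)=34 f(7,1)=35 f(7,3)=21 f(7,5)=7 f(7,7)=1
t=8: f(8,-2)=48 f(8,0)=69 f(8,2)=56 f(8,4)=28 f(8,6)=8 f(8,8)=1
t=9: f(9,-3)=48 f(9,-1)=117 f(9,1)=125 f(9,3)=84 f(9,5)=36 f(9,7)=9 f(9,9)=1
t=10: f(10,-2)=165 f(10,0)=242 f(10,2)=209 f(10,4)=120 f(10,6)=45 f(10,8)=10 f(10,10)=1
t=11: f(11,-3)=165 f(11,-1)=407 f(11,1)=451 f(11,3)=329 f(11,5)=165 f(11,7)=55 f(11,9)=11 f(11,11)=1
t=12: f(12,-2)=572 f(12,0)=858 f(12,2)=780 f(12,4)=494 f(12,6)=220 f(12,8)=66 f(12,10)=12 f(12,12)=1
t=13: f(13,-3)=572 f(13,-1)=1430 f(13,1)=1638 f(13,3)=1274 f(13,5)=714 f(13,7)=286 f(13,9)=78 f(13,11)=13 f(13,13)=1
t=14: f(14,-2)=2002 f(14,0)=3068 f(14,2)=2912 f(14,4)=1988 f(14,6)=1000 f(14,8)=364 f(14,10)=91 f(14,12)=14 f(14,14)=1
t=15: f(15,-3)=2002 f(15,-1)=5070 f(15,1)=5980 f(15,3)=4900 f(15,5)=2988 f(15,7)=1364 f(15,9)=455 f(15,11)=105 f(15,13)=15 f(15,15)=1
t=16: f(16,-2)=7072 f(16,0)=11050 f(16,2)=10880 f(16,4)=7888 f(16,6)=4352 f(16,8)=1819 f(16,10)=560 f(16,12)=120 f(16,14)=16 f(16,16)=1
t=17: f(17,-3)=7072 f(17,-1)=18122 f(17,1)=21930 f(17,3)=18768 f(17,5)=12240 f(17,7)=6171 f(17,9)=2379 f(17,11)=680 f(17,13)=136 f(17,15)=17 f(17,17)=1
t=18: f(18,-2)=25194 f(18,0)=40052 f(18,2)=40698 f(18,4)=31008 f(18,6)=18411 f(18,8)=8550 f(18,10)=3059 f(18,12)=816 f(18,14)=153 f(18,16)=18 f(18,18)=1
t=19: f(19,-3)=25194 f(19,-1)=65246 f(19,1)=80750 f(19,3)=71706 f(19,5)=49419 f(19,7)=26961 f(19,9)=11609 f(19,11)=3875 f(19,13)=969 f(19,15)=171 f(19,17)=19 f(19,19)=1
t=20: f(20,-2)=90440 f(20,0)=145996 f(20,2)=152456 f(20,4)=121125 f(20,6)=76380 f(20,8)=38570 f(20,10)=15484 f(20,12)=4844 f(20,14)=1140 f(20,16)=190 f(20,18)=20 f(20,20)=1
t=21: f(21,-3)=90440 f(21,-1)=236436 f(21,1)=298452 f(21,3)=273581 f(21,5)=197505 f(21,7)=114950 f(21,9)=54054 f(21,11)=20328 f(21,13)=5984 f(21,15)=1330 f(21,17)=210 f(21,19)=21 f(21,21)=1
t=22: f(22,-2)=326876 f(22,0)=534888 f(22,2)=572033 f(22,4)=471086 f(22,6)=312455 f(22,8)=169004 f(22,10)=74382 f(22,12)=26312 f(22,14)=7314 f(22,16)=1540 f(22,18)=231 f(22,20)=22 f(22,22)=1
t=23: f(23,-3)=326876 f(23,-1)=861764 f(23,1)=1106921 f(23,3)=1043119 f(23,5)=783541 f(23,7)=481459 f(23,9)=243386 f(23,11)=100694 f(23,13)=33626 f(23,15)=8854 f(23,17)=1771 f(23,19)=253 f(23,21)=23 f(23,23)=1
Σ_s f(23,s) = 4992288
P = 4992288/8388608 = 156009/262144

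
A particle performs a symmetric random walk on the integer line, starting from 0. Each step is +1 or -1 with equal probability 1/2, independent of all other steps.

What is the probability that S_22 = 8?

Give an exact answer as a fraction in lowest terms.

To reach position 8 after 22 steps: need 15 steps of +1 and 7 of -1.
Favorable paths: C(22,15) = 170544
Total paths: 2^22 = 4194304
P = 170544/4194304 = 10659/262144

Answer: 10659/262144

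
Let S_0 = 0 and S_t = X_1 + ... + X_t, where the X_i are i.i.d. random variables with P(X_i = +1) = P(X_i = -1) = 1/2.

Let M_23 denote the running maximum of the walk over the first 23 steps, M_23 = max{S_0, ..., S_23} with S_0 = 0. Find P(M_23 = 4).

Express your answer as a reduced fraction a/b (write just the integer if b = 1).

Let M_23 = max(S_0,...,S_23). Use the reflection principle: for j ≥ 1, #{paths with M_23 ≥ j} = #{S_23 ≥ j} + #{S_23 ≥ j+1}.
By reflection, #{M_23 ≥ 4} = #{S_23 ≥ 4} + #{S_23 ≥ 5} = 1698160 + 1698160 = 3396320.
#{M_23 ≥ 5} = #{S_23 ≥ 5} + #{S_23 ≥ 6} = 1698160 + 880970 = 2579130.
#{M_23 = 4} = 3396320 - 2579130 = 817190.
P(M_23 = 4) = 817190/8388608 = 408595/4194304

Answer: 408595/4194304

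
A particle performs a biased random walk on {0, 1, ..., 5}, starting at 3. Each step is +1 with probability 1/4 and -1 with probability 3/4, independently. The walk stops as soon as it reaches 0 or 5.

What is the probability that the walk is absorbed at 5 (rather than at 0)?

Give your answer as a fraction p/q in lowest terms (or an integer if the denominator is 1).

Answer: 13/121

Derivation:
Biased walk: p = 1/4, q = 3/4, r = q/p = 3
Gambler's ruin: P(hit 5 before 0 | start at 3) = (1 - r^a)/(1 - r^N)
r^3 = 27; r^5 = 243
P = (1 - 27) / (1 - 243) = -26 / -242 = 13/121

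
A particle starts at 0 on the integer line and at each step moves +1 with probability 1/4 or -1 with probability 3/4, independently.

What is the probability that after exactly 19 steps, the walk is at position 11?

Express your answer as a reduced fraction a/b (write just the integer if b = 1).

Answer: 78489/68719476736

Derivation:
To reach position 11 after 19 steps: need 15 steps of +1 and 4 steps of -1.
Number of such sequences: C(19,15) = 3876
Each has probability (1/4)^15 · (3/4)^4 = 81/274877906944
P = 3876 · 81/274877906944 = 78489/68719476736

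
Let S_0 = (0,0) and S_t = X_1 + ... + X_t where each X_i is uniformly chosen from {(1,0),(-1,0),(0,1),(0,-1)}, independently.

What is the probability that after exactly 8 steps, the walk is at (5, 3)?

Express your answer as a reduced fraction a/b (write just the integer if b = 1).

Let h be the number of horizontal steps (so 8-h are vertical). To end at (5,3) need (h+5)/2 right-steps and ((8-h)+3)/2 up-steps.
Sum over h with 5 ≤ h ≤ 5, h ≡ 1 (mod 2), 8-h ≡ 1 (mod 2):
h=5: C(8,5)·C(5,5)·C(3,3) = 56·1·1 = 56
Total favorable: 56
Total paths: 4^8 = 65536
P = 56/65536 = 7/8192

Answer: 7/8192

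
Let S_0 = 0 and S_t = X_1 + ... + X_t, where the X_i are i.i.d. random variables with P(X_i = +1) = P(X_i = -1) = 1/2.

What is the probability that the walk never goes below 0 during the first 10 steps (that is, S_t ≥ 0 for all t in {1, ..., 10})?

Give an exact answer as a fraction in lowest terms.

Let f(t,s) = #length-t paths at position s with S_1..S_t all ≥ 0.
f(t,s) = f(t-1,s-1) + f(t-1,s+1) for s ≥ 0; f(t,s) = 0 for s < 0.
t=0: f(0,0)=1
t=1: f(1,1)=1
t=2: f(2,0)=1 f(2,2)=1
t=3: f(3,1)=2 f(3,3)=1
t=4: f(4,0)=2 f(4,2)=3 f(4,4)=1
t=5: f(5,1)=5 f(5,3)=4 f(5,5)=1
t=6: f(6,0)=5 f(6,2)=9 f(6,4)=5 f(6,6)=1
t=7: f(7,1)=14 f(7,3)=14 f(7,5)=6 f(7,7)=1
t=8: f(8,0)=14 f(8,2)=28 f(8,4)=20 f(8,6)=7 f(8,8)=1
t=9: f(9,1)=42 f(9,3)=48 f(9,5)=27 f(9,7)=8 f(9,9)=1
t=10: f(10,0)=42 f(10,2)=90 f(10,4)=75 f(10,6)=35 f(10,8)=9 f(10,10)=1
Σ_s f(10,s) = 252
P = 252/1024 = 63/256

Answer: 63/256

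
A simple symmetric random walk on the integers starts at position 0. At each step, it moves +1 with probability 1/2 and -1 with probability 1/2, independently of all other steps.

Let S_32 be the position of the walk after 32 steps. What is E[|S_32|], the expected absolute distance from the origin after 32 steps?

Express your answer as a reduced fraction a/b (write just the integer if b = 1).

Answer: 300540195/67108864

Derivation:
S_32 takes values m ≡ 0 (mod 2) with |m| ≤ 32; P(S_32=m) = C(32,(32+m)/2)/2^32.
Total paths: 2^32 = 4294967296
Distribution: P(S=-32)=1/4294967296, P(S=-30)=32/4294967296, P(S=-28)=496/4294967296, P(S=-26)=4960/4294967296, P(S=-24)=35960/4294967296, P(S=-22)=201376/4294967296, P(S=-20)=906192/4294967296, P(S=-18)=3365856/4294967296, P(S=-16)=10518300/4294967296, P(S=-14)=28048800/4294967296, P(S=-12)=64512240/4294967296, P(S=-10)=129024480/4294967296, P(S=-8)=225792840/4294967296, P(S=-6)=347373600/4294967296, P(S=-4)=471435600/4294967296, P(S=-2)=565722720/4294967296, P(S=0)=601080390/4294967296, P(S=2)=565722720/4294967296, P(S=4)=471435600/4294967296, P(S=6)=347373600/4294967296, P(S=8)=225792840/4294967296, P(S=10)=129024480/4294967296, P(S=12)=64512240/4294967296, P(S=14)=28048800/4294967296, P(S=16)=10518300/4294967296, P(S=18)=3365856/4294967296, P(S=20)=906192/4294967296, P(S=22)=201376/4294967296, P(S=24)=35960/4294967296, P(S=26)=4960/4294967296, P(S=28)=496/4294967296, P(S=30)=32/4294967296, P(S=32)=1/4294967296
E[|S_32|] = Σ_m |m|·P(S_32=m) = 19234572480/4294967296 = 300540195/67108864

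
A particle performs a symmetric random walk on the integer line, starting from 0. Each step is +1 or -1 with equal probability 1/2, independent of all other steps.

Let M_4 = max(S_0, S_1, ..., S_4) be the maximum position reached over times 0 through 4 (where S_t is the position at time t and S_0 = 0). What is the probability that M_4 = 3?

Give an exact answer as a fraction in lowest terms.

Let M_4 = max(S_0,...,S_4). Use the reflection principle: for j ≥ 1, #{paths with M_4 ≥ j} = #{S_4 ≥ j} + #{S_4 ≥ j+1}.
By reflection, #{M_4 ≥ 3} = #{S_4 ≥ 3} + #{S_4 ≥ 4} = 1 + 1 = 2.
#{M_4 ≥ 4} = #{S_4 ≥ 4} + #{S_4 ≥ 5} = 1 + 0 = 1.
#{M_4 = 3} = 2 - 1 = 1.
P(M_4 = 3) = 1/16 = 1/16

Answer: 1/16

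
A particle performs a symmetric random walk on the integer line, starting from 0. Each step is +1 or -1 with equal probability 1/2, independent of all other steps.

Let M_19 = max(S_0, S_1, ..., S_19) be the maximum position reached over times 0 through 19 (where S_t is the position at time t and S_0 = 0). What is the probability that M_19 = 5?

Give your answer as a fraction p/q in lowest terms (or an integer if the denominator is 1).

Let M_19 = max(S_0,...,S_19). Use the reflection principle: for j ≥ 1, #{paths with M_19 ≥ j} = #{S_19 ≥ j} + #{S_19 ≥ j+1}.
By reflection, #{M_19 ≥ 5} = #{S_19 ≥ 5} + #{S_19 ≥ 6} = 94184 + 43796 = 137980.
#{M_19 ≥ 6} = #{S_19 ≥ 6} + #{S_19 ≥ 7} = 43796 + 43796 = 87592.
#{M_19 = 5} = 137980 - 87592 = 50388.
P(M_19 = 5) = 50388/524288 = 12597/131072

Answer: 12597/131072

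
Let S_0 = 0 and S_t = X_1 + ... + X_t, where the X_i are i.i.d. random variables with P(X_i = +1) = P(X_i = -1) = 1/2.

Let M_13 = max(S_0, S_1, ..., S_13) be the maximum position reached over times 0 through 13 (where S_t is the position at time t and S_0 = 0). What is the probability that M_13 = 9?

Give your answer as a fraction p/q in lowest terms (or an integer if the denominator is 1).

Let M_13 = max(S_0,...,S_13). Use the reflection principle: for j ≥ 1, #{paths with M_13 ≥ j} = #{S_13 ≥ j} + #{S_13 ≥ j+1}.
By reflection, #{M_13 ≥ 9} = #{S_13 ≥ 9} + #{S_13 ≥ 10} = 92 + 14 = 106.
#{M_13 ≥ 10} = #{S_13 ≥ 10} + #{S_13 ≥ 11} = 14 + 14 = 28.
#{M_13 = 9} = 106 - 28 = 78.
P(M_13 = 9) = 78/8192 = 39/4096

Answer: 39/4096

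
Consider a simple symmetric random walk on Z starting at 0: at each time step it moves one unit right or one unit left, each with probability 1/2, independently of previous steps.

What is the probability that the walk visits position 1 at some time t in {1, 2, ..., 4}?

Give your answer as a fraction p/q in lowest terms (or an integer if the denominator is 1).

Answer: 5/8

Derivation:
Count via complement. Let g(t,s) = #length-t paths at position s with S_1..S_t all ≠ 1.
g(t,s) = g(t-1,s-1) + g(t-1,s+1) for s ≠ 1; g(t,1) = 0.
t=0: g(0,0)=1
t=1: g(1,-1)=1
t=2: g(2,-2)=1 g(2,0)=1
t=3: g(3,-3)=1 g(3,-1)=2
t=4: g(4,-4)=1 g(4,-2)=3 g(4,0)=2
Paths never hitting 1: Σ_s g(4,s) = 6
Paths hitting 1: 2^4 - 6 = 10
P = 10/16 = 5/8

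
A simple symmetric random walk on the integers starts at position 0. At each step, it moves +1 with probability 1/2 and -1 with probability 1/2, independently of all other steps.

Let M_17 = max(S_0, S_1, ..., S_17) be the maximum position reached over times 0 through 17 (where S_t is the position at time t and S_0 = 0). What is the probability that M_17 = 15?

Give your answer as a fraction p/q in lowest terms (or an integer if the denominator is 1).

Answer: 17/131072

Derivation:
Let M_17 = max(S_0,...,S_17). Use the reflection principle: for j ≥ 1, #{paths with M_17 ≥ j} = #{S_17 ≥ j} + #{S_17 ≥ j+1}.
By reflection, #{M_17 ≥ 15} = #{S_17 ≥ 15} + #{S_17 ≥ 16} = 18 + 1 = 19.
#{M_17 ≥ 16} = #{S_17 ≥ 16} + #{S_17 ≥ 17} = 1 + 1 = 2.
#{M_17 = 15} = 19 - 2 = 17.
P(M_17 = 15) = 17/131072 = 17/131072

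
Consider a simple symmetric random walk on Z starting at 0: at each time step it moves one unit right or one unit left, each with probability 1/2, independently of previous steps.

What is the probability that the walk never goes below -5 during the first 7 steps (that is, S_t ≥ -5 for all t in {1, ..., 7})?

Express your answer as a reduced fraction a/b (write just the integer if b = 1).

Answer: 63/64

Derivation:
Let f(t,s) = #length-t paths at position s with S_1..S_t all ≥ -5.
f(t,s) = f(t-1,s-1) + f(t-1,s+1) for s ≥ -5; f(t,s) = 0 for s < -5.
t=0: f(0,0)=1
t=1: f(1,-1)=1 f(1,1)=1
t=2: f(2,-2)=1 f(2,0)=2 f(2,2)=1
t=3: f(3,-3)=1 f(3,-1)=3 f(3,1)=3 f(3,3)=1
t=4: f(4,-4)=1 f(4,-2)=4 f(4,0)=6 f(4,2)=4 f(4,4)=1
t=5: f(5,-5)=1 f(5,-3)=5 f(5,-1)=10 f(5,1)=10 f(5,3)=5 f(5,5)=1
t=6: f(6,-4)=6 f(6,-2)=15 f(6,0)=20 f(6,2)=15 f(6,4)=6 f(6,6)=1
t=7: f(7,-5)=6 f(7,-3)=21 f(7,-1)=35 f(7,1)=35 f(7,3)=21 f(7,5)=7 f(7,7)=1
Σ_s f(7,s) = 126
P = 126/128 = 63/64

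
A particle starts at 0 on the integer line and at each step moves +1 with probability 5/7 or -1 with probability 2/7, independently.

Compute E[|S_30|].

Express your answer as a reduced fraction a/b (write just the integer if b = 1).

Answer: 290274166172416241576802870/22539340290692258087863249

Derivation:
S_30 takes values m ≡ 0 (mod 2) with |m| ≤ 30; P(S_30=m) = C(30,(30+m)/2) · (5/7)^((30+m)/2) · (2/7)^((30-m)/2).
Distribution: P(S=-30)=1073741824/22539340290692258087863249, P(S=-28)=80530636800/22539340290692258087863249, P(S=-26)=2919235584000/22539340290692258087863249, P(S=-24)=9730785280000/3219905755813179726837607, P(S=-22)=164207001600000/3219905755813179726837607, P(S=-20)=2134691020800000/3219905755813179726837607, P(S=-18)=22236364800000000/3219905755813179726837607, P(S=-16)=1334181888000000000/22539340290692258087863249, P(S=-14)=9589432320000000000/22539340290692258087863249, P(S=-12)=58602086400000000000/22539340290692258087863249, P(S=-10)=43951564800000000000/3219905755813179726837607, P(S=-8)=199779840000000000000/3219905755813179726837607, P(S=-6)=790795200000000000000/3219905755813179726837607, P(S=-4)=2737368000000000000000/3219905755813179726837607, P(S=-2)=58169070000000000000000/22539340290692258087863249, P(S=0)=155117520000000000000000/22539340290692258087863249, P(S=2)=363556687500000000000000/22539340290692258087863249, P(S=4)=106928437500000000000000/3219905755813179726837607, P(S=6)=193065234375000000000000/3219905755813179726837607, P(S=8)=304839843750000000000000/3219905755813179726837607, P(S=10)=419154785156250000000000/3219905755813179726837607, P(S=12)=3492956542968750000000000/22539340290692258087863249, P(S=14)=3572341918945312500000000/22539340290692258087863249, P(S=16)=3106384277343750000000000/22539340290692258087863249, P(S=18)=323581695556640625000000/3219905755813179726837607, P(S=20)=194149017333984375000000/3219905755813179726837607, P(S=22)=93340873718261718750000/3219905755813179726837607, P(S=24)=34570693969726562500000/3219905755813179726837607, P(S=26)=64820051193237304687500/22539340290692258087863249, P(S=28)=11175870895385742187500/22539340290692258087863249, P(S=30)=931322574615478515625/22539340290692258087863249
E[|S_30|] = Σ_m |m|·P(S_30=m) = 290274166172416241576802870/22539340290692258087863249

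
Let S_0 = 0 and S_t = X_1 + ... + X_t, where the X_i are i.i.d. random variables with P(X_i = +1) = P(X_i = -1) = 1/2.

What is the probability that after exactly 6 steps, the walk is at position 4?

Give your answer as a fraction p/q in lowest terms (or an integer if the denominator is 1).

To reach position 4 after 6 steps: need 5 steps of +1 and 1 of -1.
Favorable paths: C(6,5) = 6
Total paths: 2^6 = 64
P = 6/64 = 3/32

Answer: 3/32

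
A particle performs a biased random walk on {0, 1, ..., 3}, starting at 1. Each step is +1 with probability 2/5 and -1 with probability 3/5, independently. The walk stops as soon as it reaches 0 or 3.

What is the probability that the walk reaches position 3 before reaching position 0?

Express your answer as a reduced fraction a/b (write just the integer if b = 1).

Answer: 4/19

Derivation:
Biased walk: p = 2/5, q = 3/5, r = q/p = 3/2
Gambler's ruin: P(hit 3 before 0 | start at 1) = (1 - r^a)/(1 - r^N)
r^1 = 3/2; r^3 = 27/8
P = (1 - 3/2) / (1 - 27/8) = -1/2 / -19/8 = 4/19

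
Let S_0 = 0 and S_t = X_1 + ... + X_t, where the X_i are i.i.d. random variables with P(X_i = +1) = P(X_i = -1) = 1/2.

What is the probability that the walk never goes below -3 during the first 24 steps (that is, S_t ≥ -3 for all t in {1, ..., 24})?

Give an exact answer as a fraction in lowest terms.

Let f(t,s) = #length-t paths at position s with S_1..S_t all ≥ -3.
f(t,s) = f(t-1,s-1) + f(t-1,s+1) for s ≥ -3; f(t,s) = 0 for s < -3.
t=0: f(0,0)=1
t=1: f(1,-1)=1 f(1,1)=1
t=2: f(2,-2)=1 f(2,0)=2 f(2,2)=1
t=3: f(3,-3)=1 f(3,-1)=3 f(3,1)=3 f(3,3)=1
t=4: f(4,-2)=4 f(4,0)=6 f(4,2)=4 f(4,4)=1
t=5: f(5,-3)=4 f(5,-1)=10 f(5,1)=10 f(5,3)=5 f(5,5)=1
t=6: f(6,-2)=14 f(6,0)=20 f(6,2)=15 f(6,4)=6 f(6,6)=1
t=7: f(7,-3)=14 f(7,-1)=34 f(7,1)=35 f(7,3)=21 f(7,5)=7 f(7,7)=1
t=8: f(8,-2)=48 f(8,0)=69 f(8,2)=56 f(8,4)=28 f(8,6)=8 f(8,8)=1
t=9: f(9,-3)=48 f(9,-1)=117 f(9,1)=125 f(9,3)=84 f(9,5)=36 f(9,7)=9 f(9,9)=1
t=10: f(10,-2)=165 f(10,0)=242 f(10,2)=209 f(10,4)=120 f(10,6)=45 f(10,8)=10 f(10,10)=1
t=11: f(11,-3)=165 f(11,-1)=407 f(11,1)=451 f(11,3)=329 f(11,5)=165 f(11,7)=55 f(11,9)=11 f(11,11)=1
t=12: f(12,-2)=572 f(12,0)=858 f(12,2)=780 f(12,4)=494 f(12,6)=220 f(12,8)=66 f(12,10)=12 f(12,12)=1
t=13: f(13,-3)=572 f(13,-1)=1430 f(13,1)=1638 f(13,3)=1274 f(13,5)=714 f(13,7)=286 f(13,9)=78 f(13,11)=13 f(13,13)=1
t=14: f(14,-2)=2002 f(14,0)=3068 f(14,2)=2912 f(14,4)=1988 f(14,6)=1000 f(14,8)=364 f(14,10)=91 f(14,12)=14 f(14,14)=1
t=15: f(15,-3)=2002 f(15,-1)=5070 f(15,1)=5980 f(15,3)=4900 f(15,5)=2988 f(15,7)=1364 f(15,9)=455 f(15,11)=105 f(15,13)=15 f(15,15)=1
t=16: f(16,-2)=7072 f(16,0)=11050 f(16,2)=10880 f(16,4)=7888 f(16,6)=4352 f(16,8)=1819 f(16,10)=560 f(16,12)=120 f(16,14)=16 f(16,16)=1
t=17: f(17,-3)=7072 f(17,-1)=18122 f(17,1)=21930 f(17,3)=18768 f(17,5)=12240 f(17,7)=6171 f(17,9)=2379 f(17,11)=680 f(17,13)=136 f(17,15)=17 f(17,17)=1
t=18: f(18,-2)=25194 f(18,0)=40052 f(18,2)=40698 f(18,4)=31008 f(18,6)=18411 f(18,8)=8550 f(18,10)=3059 f(18,12)=816 f(18,14)=153 f(18,16)=18 f(18,18)=1
t=19: f(19,-3)=25194 f(19,-1)=65246 f(19,1)=80750 f(19,3)=71706 f(19,5)=49419 f(19,7)=26961 f(19,9)=11609 f(19,11)=3875 f(19,13)=969 f(19,15)=171 f(19,17)=19 f(19,19)=1
t=20: f(20,-2)=90440 f(20,0)=145996 f(20,2)=152456 f(20,4)=121125 f(20,6)=76380 f(20,8)=38570 f(20,10)=15484 f(20,12)=4844 f(20,14)=1140 f(20,16)=190 f(20,18)=20 f(20,20)=1
t=21: f(21,-3)=90440 f(21,-1)=236436 f(21,1)=298452 f(21,3)=273581 f(21,5)=197505 f(21,7)=114950 f(21,9)=54054 f(21,11)=20328 f(21,13)=5984 f(21,15)=1330 f(21,17)=210 f(21,19)=21 f(21,21)=1
t=22: f(22,-2)=326876 f(22,0)=534888 f(22,2)=572033 f(22,4)=471086 f(22,6)=312455 f(22,8)=169004 f(22,10)=74382 f(22,12)=26312 f(22,14)=7314 f(22,16)=1540 f(22,18)=231 f(22,20)=22 f(22,22)=1
t=23: f(23,-3)=326876 f(23,-1)=861764 f(23,1)=1106921 f(23,3)=1043119 f(23,5)=783541 f(23,7)=481459 f(23,9)=243386 f(23,11)=100694 f(23,13)=33626 f(23,15)=8854 f(23,17)=1771 f(23,19)=253 f(23,21)=23 f(23,23)=1
t=24: f(24,-2)=1188640 f(24,0)=1968685 f(24,2)=2150040 f(24,4)=1826660 f(24,6)=1265000 f(24,8)=724845 f(24,10)=344080 f(24,12)=134320 f(24,14)=42480 f(24,16)=10625 f(24,18)=2024 f(24,20)=276 f(24,22)=24 f(24,24)=1
Σ_s f(24,s) = 9657700
P = 9657700/16777216 = 2414425/4194304

Answer: 2414425/4194304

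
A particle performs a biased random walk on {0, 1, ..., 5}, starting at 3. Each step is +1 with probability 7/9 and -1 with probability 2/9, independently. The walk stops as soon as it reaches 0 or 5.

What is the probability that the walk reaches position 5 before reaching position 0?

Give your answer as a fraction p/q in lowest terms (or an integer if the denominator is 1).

Biased walk: p = 7/9, q = 2/9, r = q/p = 2/7
Gambler's ruin: P(hit 5 before 0 | start at 3) = (1 - r^a)/(1 - r^N)
r^3 = 8/343; r^5 = 32/16807
P = (1 - 8/343) / (1 - 32/16807) = 335/343 / 16775/16807 = 3283/3355

Answer: 3283/3355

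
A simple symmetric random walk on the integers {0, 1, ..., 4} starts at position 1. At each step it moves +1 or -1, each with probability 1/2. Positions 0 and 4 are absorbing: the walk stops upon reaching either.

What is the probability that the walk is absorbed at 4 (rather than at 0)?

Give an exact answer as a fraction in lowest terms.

Symmetric walk (p = 1/2): the harmonic-function argument gives P(hit 4 before 0 | start at 1) = a/N.
P = 1/4 = 1/4

Answer: 1/4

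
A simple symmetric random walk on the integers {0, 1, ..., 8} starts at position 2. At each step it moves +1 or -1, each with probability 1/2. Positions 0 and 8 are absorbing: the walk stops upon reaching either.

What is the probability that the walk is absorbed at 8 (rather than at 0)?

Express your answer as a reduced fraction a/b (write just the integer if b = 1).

Symmetric walk (p = 1/2): the harmonic-function argument gives P(hit 8 before 0 | start at 2) = a/N.
P = 2/8 = 1/4

Answer: 1/4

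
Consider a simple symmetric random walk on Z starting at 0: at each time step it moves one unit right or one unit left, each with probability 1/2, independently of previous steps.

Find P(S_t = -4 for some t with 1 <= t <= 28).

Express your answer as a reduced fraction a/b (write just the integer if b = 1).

Answer: 123012781/268435456

Derivation:
Count via complement. Let g(t,s) = #length-t paths at position s with S_1..S_t all ≠ -4.
g(t,s) = g(t-1,s-1) + g(t-1,s+1) for s ≠ -4; g(t,-4) = 0.
t=0: g(0,0)=1
t=1: g(1,-1)=1 g(1,1)=1
t=2: g(2,-2)=1 g(2,0)=2 g(2,2)=1
t=3: g(3,-3)=1 g(3,-1)=3 g(3,1)=3 g(3,3)=1
t=4: g(4,-2)=4 g(4,0)=6 g(4,2)=4 g(4,4)=1
t=5: g(5,-3)=4 g(5,-1)=10 g(5,1)=10 g(5,3)=5 g(5,5)=1
t=6: g(6,-2)=14 g(6,0)=20 g(6,2)=15 g(6,4)=6 g(6,6)=1
t=7: g(7,-3)=14 g(7,-1)=34 g(7,1)=35 g(7,3)=21 g(7,5)=7 g(7,7)=1
t=8: g(8,-2)=48 g(8,0)=69 g(8,2)=56 g(8,4)=28 g(8,6)=8 g(8,8)=1
t=9: g(9,-3)=48 g(9,-1)=117 g(9,1)=125 g(9,3)=84 g(9,5)=36 g(9,7)=9 g(9,9)=1
t=10: g(10,-2)=165 g(10,0)=242 g(10,2)=209 g(10,4)=120 g(10,6)=45 g(10,8)=10 g(10,10)=1
t=11: g(11,-3)=165 g(11,-1)=407 g(11,1)=451 g(11,3)=329 g(11,5)=165 g(11,7)=55 g(11,9)=11 g(11,11)=1
t=12: g(12,-2)=572 g(12,0)=858 g(12,2)=780 g(12,4)=494 g(12,6)=220 g(12,8)=66 g(12,10)=12 g(12,12)=1
t=13: g(13,-3)=572 g(13,-1)=1430 g(13,1)=1638 g(13,3)=1274 g(13,5)=714 g(13,7)=286 g(13,9)=78 g(13,11)=13 g(13,13)=1
t=14: g(14,-2)=2002 g(14,0)=3068 g(14,2)=2912 g(14,4)=1988 g(14,6)=1000 g(14,8)=364 g(14,10)=91 g(14,12)=14 g(14,14)=1
t=15: g(15,-3)=2002 g(15,-1)=5070 g(15,1)=5980 g(15,3)=4900 g(15,5)=2988 g(15,7)=1364 g(15,9)=455 g(15,11)=105 g(15,13)=15 g(15,15)=1
t=16: g(16,-2)=7072 g(16,0)=11050 g(16,2)=10880 g(16,4)=7888 g(16,6)=4352 g(16,8)=1819 g(16,10)=560 g(16,12)=120 g(16,14)=16 g(16,16)=1
t=17: g(17,-3)=7072 g(17,-1)=18122 g(17,1)=21930 g(17,3)=18768 g(17,5)=12240 g(17,7)=6171 g(17,9)=2379 g(17,11)=680 g(17,13)=136 g(17,15)=17 g(17,17)=1
t=18: g(18,-2)=25194 g(18,0)=40052 g(18,2)=40698 g(18,4)=31008 g(18,6)=18411 g(18,8)=8550 g(18,10)=3059 g(18,12)=816 g(18,14)=153 g(18,16)=18 g(18,18)=1
t=19: g(19,-3)=25194 g(19,-1)=65246 g(19,1)=80750 g(19,3)=71706 g(19,5)=49419 g(19,7)=26961 g(19,9)=11609 g(19,11)=3875 g(19,13)=969 g(19,15)=171 g(19,17)=19 g(19,19)=1
t=20: g(20,-2)=90440 g(20,0)=145996 g(20,2)=152456 g(20,4)=121125 g(20,6)=76380 g(20,8)=38570 g(20,10)=15484 g(20,12)=4844 g(20,14)=1140 g(20,16)=190 g(20,18)=20 g(20,20)=1
t=21: g(21,-3)=90440 g(21,-1)=236436 g(21,1)=298452 g(21,3)=273581 g(21,5)=197505 g(21,7)=114950 g(21,9)=54054 g(21,11)=20328 g(21,13)=5984 g(21,15)=1330 g(21,17)=210 g(21,19)=21 g(21,21)=1
t=22: g(22,-2)=326876 g(22,0)=534888 g(22,2)=572033 g(22,4)=471086 g(22,6)=312455 g(22,8)=169004 g(22,10)=74382 g(22,12)=26312 g(22,14)=7314 g(22,16)=1540 g(22,18)=231 g(22,20)=22 g(22,22)=1
t=23: g(23,-3)=326876 g(23,-1)=861764 g(23,1)=1106921 g(23,3)=1043119 g(23,5)=783541 g(23,7)=481459 g(23,9)=243386 g(23,11)=100694 g(23,13)=33626 g(23,15)=8854 g(23,17)=1771 g(23,19)=253 g(23,21)=23 g(23,23)=1
t=24: g(24,-2)=1188640 g(24,0)=1968685 g(24,2)=2150040 g(24,4)=1826660 g(24,6)=1265000 g(24,8)=724845 g(24,10)=344080 g(24,12)=134320 g(24,14)=42480 g(24,16)=10625 g(24,18)=2024 g(24,20)=276 g(24,22)=24 g(24,24)=1
t=25: g(25,-3)=1188640 g(25,-1)=3157325 g(25,1)=4118725 g(25,3)=3976700 g(25,5)=3091660 g(25,7)=1989845 g(25,9)=1068925 g(25,11)=478400 g(25,13)=176800 g(25,15)=53105 g(25,17)=12649 g(25,19)=2300 g(25,21)=300 g(25,23)=25 g(25,25)=1
t=26: g(26,-2)=4345965 g(26,0)=7276050 g(26,2)=8095425 g(26,4)=7068360 g(26,6)=5081505 g(26,8)=3058770 g(26,10)=1547325 g(26,12)=655200 g(26,14)=229905 g(26,16)=65754 g(26,18)=14949 g(26,20)=2600 g(26,22)=325 g(26,24)=26 g(26,26)=1
t=27: g(27,-3)=4345965 g(27,-1)=11622015 g(27,1)=15371475 g(27,3)=15163785 g(27,5)=12149865 g(27,7)=8140275 g(27,9)=4606095 g(27,11)=2202525 g(27,13)=885105 g(27,15)=295659 g(27,17)=80703 g(27,19)=17549 g(27,21)=2925 g(27,23)=351 g(27,25)=27 g(27,27)=1
t=28: g(28,-2)=15967980 g(28,0)=26993490 g(28,2)=30535260 g(28,4)=27313650 g(28,6)=20290140 g(28,8)=12746370 g(28,10)=6808620 g(28,12)=3087630 g(28,14)=1180764 g(28,16)=376362 g(28,18)=98252 g(28,20)=20474 g(28,22)=3276 g(28,24)=378 g(28,26)=28 g(28,28)=1
Paths never hitting -4: Σ_s g(28,s) = 145422675
Paths hitting -4: 2^28 - 145422675 = 123012781
P = 123012781/268435456 = 123012781/268435456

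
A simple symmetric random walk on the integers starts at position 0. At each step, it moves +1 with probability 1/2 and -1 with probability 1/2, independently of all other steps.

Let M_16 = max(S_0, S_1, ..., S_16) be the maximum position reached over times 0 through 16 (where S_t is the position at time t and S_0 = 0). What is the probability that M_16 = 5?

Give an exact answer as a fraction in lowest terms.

Let M_16 = max(S_0,...,S_16). Use the reflection principle: for j ≥ 1, #{paths with M_16 ≥ j} = #{S_16 ≥ j} + #{S_16 ≥ j+1}.
By reflection, #{M_16 ≥ 5} = #{S_16 ≥ 5} + #{S_16 ≥ 6} = 6885 + 6885 = 13770.
#{M_16 ≥ 6} = #{S_16 ≥ 6} + #{S_16 ≥ 7} = 6885 + 2517 = 9402.
#{M_16 = 5} = 13770 - 9402 = 4368.
P(M_16 = 5) = 4368/65536 = 273/4096

Answer: 273/4096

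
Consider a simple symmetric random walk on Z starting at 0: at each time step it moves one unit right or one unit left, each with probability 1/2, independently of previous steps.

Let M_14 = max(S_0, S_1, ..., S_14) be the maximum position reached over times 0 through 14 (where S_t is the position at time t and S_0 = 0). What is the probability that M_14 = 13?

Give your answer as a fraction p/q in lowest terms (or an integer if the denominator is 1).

Answer: 1/16384

Derivation:
Let M_14 = max(S_0,...,S_14). Use the reflection principle: for j ≥ 1, #{paths with M_14 ≥ j} = #{S_14 ≥ j} + #{S_14 ≥ j+1}.
By reflection, #{M_14 ≥ 13} = #{S_14 ≥ 13} + #{S_14 ≥ 14} = 1 + 1 = 2.
#{M_14 ≥ 14} = #{S_14 ≥ 14} + #{S_14 ≥ 15} = 1 + 0 = 1.
#{M_14 = 13} = 2 - 1 = 1.
P(M_14 = 13) = 1/16384 = 1/16384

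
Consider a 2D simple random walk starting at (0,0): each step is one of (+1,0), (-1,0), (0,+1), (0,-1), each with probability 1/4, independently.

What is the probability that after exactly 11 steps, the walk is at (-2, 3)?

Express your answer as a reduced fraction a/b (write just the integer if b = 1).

Let h be the number of horizontal steps (so 11-h are vertical). To end at (-2,3) need (h-2)/2 right-steps and ((11-h)+3)/2 up-steps.
Sum over h with 2 ≤ h ≤ 8, h ≡ 0 (mod 2), 11-h ≡ 1 (mod 2):
h=2: C(11,2)·C(2,0)·C(9,6) = 55·1·84 = 4620
h=4: C(11,4)·C(4,1)·C(7,5) = 330·4·21 = 27720
h=6: C(11,6)·C(6,2)·C(5,4) = 462·15·5 = 34650
h=8: C(11,8)·C(8,3)·C(3,3) = 165·56·1 = 9240
Total favorable: 76230
Total paths: 4^11 = 4194304
P = 76230/4194304 = 38115/2097152

Answer: 38115/2097152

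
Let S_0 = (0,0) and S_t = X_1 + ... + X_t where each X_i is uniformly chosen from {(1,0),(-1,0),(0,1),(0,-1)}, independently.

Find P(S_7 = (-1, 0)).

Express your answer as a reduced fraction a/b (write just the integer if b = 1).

Let h be the number of horizontal steps (so 7-h are vertical). To end at (-1,0) need (h-1)/2 right-steps and ((7-h)+0)/2 up-steps.
Sum over h with 1 ≤ h ≤ 7, h ≡ 1 (mod 2), 7-h ≡ 0 (mod 2):
h=1: C(7,1)·C(1,0)·C(6,3) = 7·1·20 = 140
h=3: C(7,3)·C(3,1)·C(4,2) = 35·3·6 = 630
h=5: C(7,5)·C(5,2)·C(2,1) = 21·10·2 = 420
h=7: C(7,7)·C(7,3)·C(0,0) = 1·35·1 = 35
Total favorable: 1225
Total paths: 4^7 = 16384
P = 1225/16384 = 1225/16384

Answer: 1225/16384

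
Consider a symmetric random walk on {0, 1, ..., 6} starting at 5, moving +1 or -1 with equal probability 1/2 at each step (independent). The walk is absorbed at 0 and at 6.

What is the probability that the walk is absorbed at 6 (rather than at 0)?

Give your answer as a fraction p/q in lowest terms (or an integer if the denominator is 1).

Answer: 5/6

Derivation:
Symmetric walk (p = 1/2): the harmonic-function argument gives P(hit 6 before 0 | start at 5) = a/N.
P = 5/6 = 5/6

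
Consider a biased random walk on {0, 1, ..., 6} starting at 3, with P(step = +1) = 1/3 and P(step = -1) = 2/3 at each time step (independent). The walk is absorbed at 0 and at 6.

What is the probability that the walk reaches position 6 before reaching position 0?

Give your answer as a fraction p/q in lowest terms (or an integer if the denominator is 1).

Answer: 1/9

Derivation:
Biased walk: p = 1/3, q = 2/3, r = q/p = 2
Gambler's ruin: P(hit 6 before 0 | start at 3) = (1 - r^a)/(1 - r^N)
r^3 = 8; r^6 = 64
P = (1 - 8) / (1 - 64) = -7 / -63 = 1/9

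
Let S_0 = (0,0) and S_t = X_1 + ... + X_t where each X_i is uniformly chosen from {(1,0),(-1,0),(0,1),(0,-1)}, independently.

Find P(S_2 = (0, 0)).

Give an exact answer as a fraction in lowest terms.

Answer: 1/4

Derivation:
Let h be the number of horizontal steps (so 2-h are vertical). To end at (0,0) need (h+0)/2 right-steps and ((2-h)+0)/2 up-steps.
Sum over h with 0 ≤ h ≤ 2, h ≡ 0 (mod 2), 2-h ≡ 0 (mod 2):
h=0: C(2,0)·C(0,0)·C(2,1) = 1·1·2 = 2
h=2: C(2,2)·C(2,1)·C(0,0) = 1·2·1 = 2
Total favorable: 4
Total paths: 4^2 = 16
P = 4/16 = 1/4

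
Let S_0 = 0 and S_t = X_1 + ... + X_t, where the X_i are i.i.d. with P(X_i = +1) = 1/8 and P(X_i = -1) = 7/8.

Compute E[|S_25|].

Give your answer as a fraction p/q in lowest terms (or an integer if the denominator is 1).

S_25 takes values m ≡ 1 (mod 2) with |m| ≤ 25; P(S_25=m) = C(25,(25+m)/2) · (1/8)^((25+m)/2) · (7/8)^((25-m)/2).
Distribution: P(S=-25)=1341068619663964900807/37778931862957161709568, P(S=-23)=4789530784514160360025/37778931862957161709568, P(S=-21)=2052656050506068725725/9444732965739290427392, P(S=-19)=2248147102935218128175/9444732965739290427392, P(S=-17)=3532802590326771344275/18889465931478580854784, P(S=-15)=2119681554196062806565/18889465931478580854784, P(S=-13)=504686084332395906325/9444732965739290427392, P(S=-11)=195694604128888208575/9444732965739290427392, P(S=-9)=251607348165713411025/37778931862957161709568, P(S=-7)=67894046330430602975/37778931862957161709568, P(S=-5)=1939829895155160085/4722366482869645213696, P(S=-3)=377888940614641575/4722366482869645213696, P(S=-1)=125962980204880525/9444732965739290427392, P(S=1)=17994711457840075/9444732965739290427392, P(S=3)=1101717028031025/4722366482869645213696, P(S=5)=115417974365155/4722366482869645213696, P(S=7)=82441410260825/37778931862957161709568, P(S=9)=6235064641575/37778931862957161709568, P(S=11)=98969280025/9444732965739290427392, P(S=13)=5208909475/9444732965739290427392, P(S=15)=446477955/18889465931478580854784, P(S=17)=15186325/18889465931478580854784, P(S=19)=197225/9444732965739290427392, P(S=21)=3675/9444732965739290427392, P(S=23)=175/37778931862957161709568, P(S=25)=1/37778931862957161709568
E[|S_25|] = Σ_m |m|·P(S_25=m) = 22136099368115110057975/1180591620717411303424

Answer: 22136099368115110057975/1180591620717411303424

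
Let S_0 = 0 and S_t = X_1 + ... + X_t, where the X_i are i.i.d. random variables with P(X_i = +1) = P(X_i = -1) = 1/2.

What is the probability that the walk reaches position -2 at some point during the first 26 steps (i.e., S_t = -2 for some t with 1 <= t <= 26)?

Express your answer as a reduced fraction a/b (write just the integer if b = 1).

Answer: 11762641/16777216

Derivation:
Count via complement. Let g(t,s) = #length-t paths at position s with S_1..S_t all ≠ -2.
g(t,s) = g(t-1,s-1) + g(t-1,s+1) for s ≠ -2; g(t,-2) = 0.
t=0: g(0,0)=1
t=1: g(1,-1)=1 g(1,1)=1
t=2: g(2,0)=2 g(2,2)=1
t=3: g(3,-1)=2 g(3,1)=3 g(3,3)=1
t=4: g(4,0)=5 g(4,2)=4 g(4,4)=1
t=5: g(5,-1)=5 g(5,1)=9 g(5,3)=5 g(5,5)=1
t=6: g(6,0)=14 g(6,2)=14 g(6,4)=6 g(6,6)=1
t=7: g(7,-1)=14 g(7,1)=28 g(7,3)=20 g(7,5)=7 g(7,7)=1
t=8: g(8,0)=42 g(8,2)=48 g(8,4)=27 g(8,6)=8 g(8,8)=1
t=9: g(9,-1)=42 g(9,1)=90 g(9,3)=75 g(9,5)=35 g(9,7)=9 g(9,9)=1
t=10: g(10,0)=132 g(10,2)=165 g(10,4)=110 g(10,6)=44 g(10,8)=10 g(10,10)=1
t=11: g(11,-1)=132 g(11,1)=297 g(11,3)=275 g(11,5)=154 g(11,7)=54 g(11,9)=11 g(11,11)=1
t=12: g(12,0)=429 g(12,2)=572 g(12,4)=429 g(12,6)=208 g(12,8)=65 g(12,10)=12 g(12,12)=1
t=13: g(13,-1)=429 g(13,1)=1001 g(13,3)=1001 g(13,5)=637 g(13,7)=273 g(13,9)=77 g(13,11)=13 g(13,13)=1
t=14: g(14,0)=1430 g(14,2)=2002 g(14,4)=1638 g(14,6)=910 g(14,8)=350 g(14,10)=90 g(14,12)=14 g(14,14)=1
t=15: g(15,-1)=1430 g(15,1)=3432 g(15,3)=3640 g(15,5)=2548 g(15,7)=1260 g(15,9)=440 g(15,11)=104 g(15,13)=15 g(15,15)=1
t=16: g(16,0)=4862 g(16,2)=7072 g(16,4)=6188 g(16,6)=3808 g(16,8)=1700 g(16,10)=544 g(16,12)=119 g(16,14)=16 g(16,16)=1
t=17: g(17,-1)=4862 g(17,1)=11934 g(17,3)=13260 g(17,5)=9996 g(17,7)=5508 g(17,9)=2244 g(17,11)=663 g(17,13)=135 g(17,15)=17 g(17,17)=1
t=18: g(18,0)=16796 g(18,2)=25194 g(18,4)=23256 g(18,6)=15504 g(18,8)=7752 g(18,10)=2907 g(18,12)=798 g(18,14)=152 g(18,16)=18 g(18,18)=1
t=19: g(19,-1)=16796 g(19,1)=41990 g(19,3)=48450 g(19,5)=38760 g(19,7)=23256 g(19,9)=10659 g(19,11)=3705 g(19,13)=950 g(19,15)=170 g(19,17)=19 g(19,19)=1
t=20: g(20,0)=58786 g(20,2)=90440 g(20,4)=87210 g(20,6)=62016 g(20,8)=33915 g(20,10)=14364 g(20,12)=4655 g(20,14)=1120 g(20,16)=189 g(20,18)=20 g(20,20)=1
t=21: g(21,-1)=58786 g(21,1)=149226 g(21,3)=177650 g(21,5)=149226 g(21,7)=95931 g(21,9)=48279 g(21,11)=19019 g(21,13)=5775 g(21,15)=1309 g(21,17)=209 g(21,19)=21 g(21,21)=1
t=22: g(22,0)=208012 g(22,2)=326876 g(22,4)=326876 g(22,6)=245157 g(22,8)=144210 g(22,10)=67298 g(22,12)=24794 g(22,14)=7084 g(22,16)=1518 g(22,18)=230 g(22,20)=22 g(22,22)=1
t=23: g(23,-1)=208012 g(23,1)=534888 g(23,3)=653752 g(23,5)=572033 g(23,7)=389367 g(23,9)=211508 g(23,11)=92092 g(23,13)=31878 g(23,15)=8602 g(23,17)=1748 g(23,19)=252 g(23,21)=23 g(23,23)=1
t=24: g(24,0)=742900 g(24,2)=1188640 g(24,4)=1225785 g(24,6)=961400 g(24,8)=600875 g(24,10)=303600 g(24,12)=123970 g(24,14)=40480 g(24,16)=10350 g(24,18)=2000 g(24,20)=275 g(24,22)=24 g(24,24)=1
t=25: g(25,-1)=742900 g(25,1)=1931540 g(25,3)=2414425 g(25,5)=2187185 g(25,7)=1562275 g(25,9)=904475 g(25,11)=427570 g(25,13)=164450 g(25,15)=50830 g(25,17)=12350 g(25,19)=2275 g(25,21)=299 g(25,23)=25 g(25,25)=1
t=26: g(26,0)=2674440 g(26,2)=4345965 g(26,4)=4601610 g(26,6)=3749460 g(26,8)=2466750 g(26,10)=1332045 g(26,12)=592020 g(26,14)=215280 g(26,16)=63180 g(26,18)=14625 g(26,20)=2574 g(26,22)=324 g(26,24)=26 g(26,26)=1
Paths never hitting -2: Σ_s g(26,s) = 20058300
Paths hitting -2: 2^26 - 20058300 = 47050564
P = 47050564/67108864 = 11762641/16777216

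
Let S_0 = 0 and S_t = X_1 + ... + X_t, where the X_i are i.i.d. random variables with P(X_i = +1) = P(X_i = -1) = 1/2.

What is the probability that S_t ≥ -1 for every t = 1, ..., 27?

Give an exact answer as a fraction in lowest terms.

Answer: 5014575/16777216

Derivation:
Let f(t,s) = #length-t paths at position s with S_1..S_t all ≥ -1.
f(t,s) = f(t-1,s-1) + f(t-1,s+1) for s ≥ -1; f(t,s) = 0 for s < -1.
t=0: f(0,0)=1
t=1: f(1,-1)=1 f(1,1)=1
t=2: f(2,0)=2 f(2,2)=1
t=3: f(3,-1)=2 f(3,1)=3 f(3,3)=1
t=4: f(4,0)=5 f(4,2)=4 f(4,4)=1
t=5: f(5,-1)=5 f(5,1)=9 f(5,3)=5 f(5,5)=1
t=6: f(6,0)=14 f(6,2)=14 f(6,4)=6 f(6,6)=1
t=7: f(7,-1)=14 f(7,1)=28 f(7,3)=20 f(7,5)=7 f(7,7)=1
t=8: f(8,0)=42 f(8,2)=48 f(8,4)=27 f(8,6)=8 f(8,8)=1
t=9: f(9,-1)=42 f(9,1)=90 f(9,3)=75 f(9,5)=35 f(9,7)=9 f(9,9)=1
t=10: f(10,0)=132 f(10,2)=165 f(10,4)=110 f(10,6)=44 f(10,8)=10 f(10,10)=1
t=11: f(11,-1)=132 f(11,1)=297 f(11,3)=275 f(11,5)=154 f(11,7)=54 f(11,9)=11 f(11,11)=1
t=12: f(12,0)=429 f(12,2)=572 f(12,4)=429 f(12,6)=208 f(12,8)=65 f(12,10)=12 f(12,12)=1
t=13: f(13,-1)=429 f(13,1)=1001 f(13,3)=1001 f(13,5)=637 f(13,7)=273 f(13,9)=77 f(13,11)=13 f(13,13)=1
t=14: f(14,0)=1430 f(14,2)=2002 f(14,4)=1638 f(14,6)=910 f(14,8)=350 f(14,10)=90 f(14,12)=14 f(14,14)=1
t=15: f(15,-1)=1430 f(15,1)=3432 f(15,3)=3640 f(15,5)=2548 f(15,7)=1260 f(15,9)=440 f(15,11)=104 f(15,13)=15 f(15,15)=1
t=16: f(16,0)=4862 f(16,2)=7072 f(16,4)=6188 f(16,6)=3808 f(16,8)=1700 f(16,10)=544 f(16,12)=119 f(16,14)=16 f(16,16)=1
t=17: f(17,-1)=4862 f(17,1)=11934 f(17,3)=13260 f(17,5)=9996 f(17,7)=5508 f(17,9)=2244 f(17,11)=663 f(17,13)=135 f(17,15)=17 f(17,17)=1
t=18: f(18,0)=16796 f(18,2)=25194 f(18,4)=23256 f(18,6)=15504 f(18,8)=7752 f(18,10)=2907 f(18,12)=798 f(18,14)=152 f(18,16)=18 f(18,18)=1
t=19: f(19,-1)=16796 f(19,1)=41990 f(19,3)=48450 f(19,5)=38760 f(19,7)=23256 f(19,9)=10659 f(19,11)=3705 f(19,13)=950 f(19,15)=170 f(19,17)=19 f(19,19)=1
t=20: f(20,0)=58786 f(20,2)=90440 f(20,4)=87210 f(20,6)=62016 f(20,8)=33915 f(20,10)=14364 f(20,12)=4655 f(20,14)=1120 f(20,16)=189 f(20,18)=20 f(20,20)=1
t=21: f(21,-1)=58786 f(21,1)=149226 f(21,3)=177650 f(21,5)=149226 f(21,7)=95931 f(21,9)=48279 f(21,11)=19019 f(21,13)=5775 f(21,15)=1309 f(21,17)=209 f(21,19)=21 f(21,21)=1
t=22: f(22,0)=208012 f(22,2)=326876 f(22,4)=326876 f(22,6)=245157 f(22,8)=144210 f(22,10)=67298 f(22,12)=24794 f(22,14)=7084 f(22,16)=1518 f(22,18)=230 f(22,20)=22 f(22,22)=1
t=23: f(23,-1)=208012 f(23,1)=534888 f(23,3)=653752 f(23,5)=572033 f(23,7)=389367 f(23,9)=211508 f(23,11)=92092 f(23,13)=31878 f(23,15)=8602 f(23,17)=1748 f(23,19)=252 f(23,21)=23 f(23,23)=1
t=24: f(24,0)=742900 f(24,2)=1188640 f(24,4)=1225785 f(24,6)=961400 f(24,8)=600875 f(24,10)=303600 f(24,12)=123970 f(24,14)=40480 f(24,16)=10350 f(24,18)=2000 f(24,20)=275 f(24,22)=24 f(24,24)=1
t=25: f(25,-1)=742900 f(25,1)=1931540 f(25,3)=2414425 f(25,5)=2187185 f(25,7)=1562275 f(25,9)=904475 f(25,11)=427570 f(25,13)=164450 f(25,15)=50830 f(25,17)=12350 f(25,19)=2275 f(25,21)=299 f(25,23)=25 f(25,25)=1
t=26: f(26,0)=2674440 f(26,2)=4345965 f(26,4)=4601610 f(26,6)=3749460 f(26,8)=2466750 f(26,10)=1332045 f(26,12)=592020 f(26,14)=215280 f(26,16)=63180 f(26,18)=14625 f(26,20)=2574 f(26,22)=324 f(26,24)=26 f(26,26)=1
t=27: f(27,-1)=2674440 f(27,1)=7020405 f(27,3)=8947575 f(27,5)=8351070 f(27,7)=6216210 f(27,9)=3798795 f(27,11)=1924065 f(27,13)=807300 f(27,15)=278460 f(27,17)=77805 f(27,19)=17199 f(27,21)=2898 f(27,23)=350 f(27,25)=27 f(27,27)=1
Σ_s f(27,s) = 40116600
P = 40116600/134217728 = 5014575/16777216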